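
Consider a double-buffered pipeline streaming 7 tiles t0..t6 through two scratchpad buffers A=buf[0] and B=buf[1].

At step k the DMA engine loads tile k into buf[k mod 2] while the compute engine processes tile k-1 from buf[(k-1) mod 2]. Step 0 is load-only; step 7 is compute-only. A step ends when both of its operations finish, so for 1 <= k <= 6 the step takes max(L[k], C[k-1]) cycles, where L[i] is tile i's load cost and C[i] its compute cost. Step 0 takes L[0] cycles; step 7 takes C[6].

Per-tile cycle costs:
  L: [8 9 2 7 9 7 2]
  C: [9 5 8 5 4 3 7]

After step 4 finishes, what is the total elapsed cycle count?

k=0 load=t0/8c comp=- wait=8 total=8
k=1 load=t1/9c comp=t0/9c wait=9 total=17
k=2 load=t2/2c comp=t1/5c wait=5 total=22
k=3 load=t3/7c comp=t2/8c wait=8 total=30
k=4 load=t4/9c comp=t3/5c wait=9 total=39
k=5 load=t5/7c comp=t4/4c wait=7 total=46
k=6 load=t6/2c comp=t5/3c wait=3 total=49
k=7 load=- comp=t6/7c wait=7 total=56

end_cycle[4] = 39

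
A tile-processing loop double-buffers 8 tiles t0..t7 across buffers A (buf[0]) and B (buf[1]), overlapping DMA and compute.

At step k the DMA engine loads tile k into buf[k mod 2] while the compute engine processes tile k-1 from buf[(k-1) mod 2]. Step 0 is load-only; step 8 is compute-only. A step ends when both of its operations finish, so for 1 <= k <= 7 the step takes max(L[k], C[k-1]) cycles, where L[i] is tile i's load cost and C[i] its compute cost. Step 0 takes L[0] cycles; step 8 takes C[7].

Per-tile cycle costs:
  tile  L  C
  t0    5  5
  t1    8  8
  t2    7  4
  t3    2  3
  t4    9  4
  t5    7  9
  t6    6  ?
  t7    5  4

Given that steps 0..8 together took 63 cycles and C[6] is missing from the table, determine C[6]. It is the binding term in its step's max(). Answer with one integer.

step 0 → dur = L[0]=5 = 5
step 1 → dur = max(L[1]=8, C[0]=5) = 8
step 2 → dur = max(L[2]=7, C[1]=8) = 8
step 3 → dur = max(L[3]=2, C[2]=4) = 4
step 4 → dur = max(L[4]=9, C[3]=3) = 9
step 5 → dur = max(L[5]=7, C[4]=4) = 7
step 6 → dur = max(L[6]=6, C[5]=9) = 9
step 7 → dur = max(L[7]=5, C[6]=?) = C[6]  (unknown; binding)
step 8 → dur = C[7]=4 = 4
sum of known step durations = 54
dur[7] = total - known = 63 - 54 = 9
C[6] is the binding max in step 7, so C[6] = dur[7] = 9

C[6] = 9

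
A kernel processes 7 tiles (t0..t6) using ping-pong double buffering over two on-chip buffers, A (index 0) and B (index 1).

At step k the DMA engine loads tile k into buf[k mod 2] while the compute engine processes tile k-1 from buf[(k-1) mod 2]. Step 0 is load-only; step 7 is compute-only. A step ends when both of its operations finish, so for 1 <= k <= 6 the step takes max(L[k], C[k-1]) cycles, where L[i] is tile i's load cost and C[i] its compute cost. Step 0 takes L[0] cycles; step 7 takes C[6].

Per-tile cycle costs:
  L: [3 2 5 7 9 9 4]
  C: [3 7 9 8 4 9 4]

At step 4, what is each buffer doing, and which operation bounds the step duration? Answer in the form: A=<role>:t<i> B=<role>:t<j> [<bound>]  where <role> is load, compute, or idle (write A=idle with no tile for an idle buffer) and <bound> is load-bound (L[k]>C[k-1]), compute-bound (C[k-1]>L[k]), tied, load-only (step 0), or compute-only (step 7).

  0. 3=3c; end=3; A:t0 B:-
  1. max(2,3)=3c; end=6; A:t0 B:t1
  2. max(5,7)=7c; end=13; A:t2 B:t1
  3. max(7,9)=9c; end=22; A:t2 B:t3
  4. max(9,8)=9c; end=31; A:t4 B:t3
  5. max(9,4)=9c; end=40; A:t4 B:t5
  6. max(4,9)=9c; end=49; A:t6 B:t5
  7. 4=4c; end=53; A:t6 B:t5

step 4: A=load:t4 B=compute:t3 [load-bound]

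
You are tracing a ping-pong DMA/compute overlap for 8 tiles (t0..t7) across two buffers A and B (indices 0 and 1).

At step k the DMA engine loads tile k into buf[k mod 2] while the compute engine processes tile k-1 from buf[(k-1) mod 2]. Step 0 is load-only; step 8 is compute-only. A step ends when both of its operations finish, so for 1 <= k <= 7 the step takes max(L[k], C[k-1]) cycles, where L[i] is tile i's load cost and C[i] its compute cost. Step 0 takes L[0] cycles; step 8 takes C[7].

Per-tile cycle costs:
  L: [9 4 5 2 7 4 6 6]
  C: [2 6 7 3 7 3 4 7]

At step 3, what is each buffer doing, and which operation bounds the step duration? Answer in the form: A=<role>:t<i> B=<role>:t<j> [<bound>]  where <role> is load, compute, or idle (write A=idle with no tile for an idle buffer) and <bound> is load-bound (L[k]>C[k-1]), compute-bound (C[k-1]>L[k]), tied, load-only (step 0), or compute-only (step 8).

  0. 9=9c; end=9; A:t0 B:-
  1. max(4,2)=4c; end=13; A:t0 B:t1
  2. max(5,6)=6c; end=19; A:t2 B:t1
  3. max(2,7)=7c; end=26; A:t2 B:t3
  4. max(7,3)=7c; end=33; A:t4 B:t3
  5. max(4,7)=7c; end=40; A:t4 B:t5
  6. max(6,3)=6c; end=46; A:t6 B:t5
  7. max(6,4)=6c; end=52; A:t6 B:t7
  8. 7=7c; end=59; A:t6 B:t7

step 3: A=compute:t2 B=load:t3 [compute-bound]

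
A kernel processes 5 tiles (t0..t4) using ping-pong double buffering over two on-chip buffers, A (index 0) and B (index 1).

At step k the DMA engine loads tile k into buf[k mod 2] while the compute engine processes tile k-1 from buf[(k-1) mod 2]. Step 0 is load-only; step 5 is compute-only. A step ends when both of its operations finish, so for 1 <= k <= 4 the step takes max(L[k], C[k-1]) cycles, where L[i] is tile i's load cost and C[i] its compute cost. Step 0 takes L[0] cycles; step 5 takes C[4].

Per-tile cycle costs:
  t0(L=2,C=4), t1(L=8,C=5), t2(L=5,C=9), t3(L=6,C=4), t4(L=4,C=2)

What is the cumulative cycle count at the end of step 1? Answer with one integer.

end_cycle[1] = 10

k=0 load=t0/2c comp=- wait=2 total=2
k=1 load=t1/8c comp=t0/4c wait=8 total=10
k=2 load=t2/5c comp=t1/5c wait=5 total=15
k=3 load=t3/6c comp=t2/9c wait=9 total=24
k=4 load=t4/4c comp=t3/4c wait=4 total=28
k=5 load=- comp=t4/2c wait=2 total=30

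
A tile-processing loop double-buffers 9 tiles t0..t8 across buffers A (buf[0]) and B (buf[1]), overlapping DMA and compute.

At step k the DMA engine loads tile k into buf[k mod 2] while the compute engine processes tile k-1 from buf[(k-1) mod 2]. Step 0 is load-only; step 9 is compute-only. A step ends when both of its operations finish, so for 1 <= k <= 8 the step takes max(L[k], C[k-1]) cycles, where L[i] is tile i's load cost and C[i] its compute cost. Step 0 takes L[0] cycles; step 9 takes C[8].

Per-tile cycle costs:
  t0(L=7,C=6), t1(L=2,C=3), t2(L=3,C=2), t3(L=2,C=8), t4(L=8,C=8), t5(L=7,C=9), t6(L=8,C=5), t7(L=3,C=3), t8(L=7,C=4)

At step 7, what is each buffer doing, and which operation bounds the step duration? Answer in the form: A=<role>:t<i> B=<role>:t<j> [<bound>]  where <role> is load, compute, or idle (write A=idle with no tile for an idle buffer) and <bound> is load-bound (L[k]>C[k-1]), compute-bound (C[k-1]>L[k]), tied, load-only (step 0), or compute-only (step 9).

step 7: A=compute:t6 B=load:t7 [compute-bound]

  0. 7=7c; end=7; A:t0 B:-
  1. max(2,6)=6c; end=13; A:t0 B:t1
  2. max(3,3)=3c; end=16; A:t2 B:t1
  3. max(2,2)=2c; end=18; A:t2 B:t3
  4. max(8,8)=8c; end=26; A:t4 B:t3
  5. max(7,8)=8c; end=34; A:t4 B:t5
  6. max(8,9)=9c; end=43; A:t6 B:t5
  7. max(3,5)=5c; end=48; A:t6 B:t7
  8. max(7,3)=7c; end=55; A:t8 B:t7
  9. 4=4c; end=59; A:t8 B:t7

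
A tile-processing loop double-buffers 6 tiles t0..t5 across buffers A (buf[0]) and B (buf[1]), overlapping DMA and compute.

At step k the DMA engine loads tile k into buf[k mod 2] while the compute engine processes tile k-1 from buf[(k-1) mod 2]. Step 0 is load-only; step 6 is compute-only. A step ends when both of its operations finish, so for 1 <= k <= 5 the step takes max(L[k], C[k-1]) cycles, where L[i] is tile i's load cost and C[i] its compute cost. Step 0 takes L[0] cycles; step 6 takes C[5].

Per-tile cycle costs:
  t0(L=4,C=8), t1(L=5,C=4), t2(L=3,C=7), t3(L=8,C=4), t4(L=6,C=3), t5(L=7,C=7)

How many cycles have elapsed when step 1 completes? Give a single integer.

k=0 load=t0/4c comp=- wait=4 total=4
k=1 load=t1/5c comp=t0/8c wait=8 total=12
k=2 load=t2/3c comp=t1/4c wait=4 total=16
k=3 load=t3/8c comp=t2/7c wait=8 total=24
k=4 load=t4/6c comp=t3/4c wait=6 total=30
k=5 load=t5/7c comp=t4/3c wait=7 total=37
k=6 load=- comp=t5/7c wait=7 total=44

end_cycle[1] = 12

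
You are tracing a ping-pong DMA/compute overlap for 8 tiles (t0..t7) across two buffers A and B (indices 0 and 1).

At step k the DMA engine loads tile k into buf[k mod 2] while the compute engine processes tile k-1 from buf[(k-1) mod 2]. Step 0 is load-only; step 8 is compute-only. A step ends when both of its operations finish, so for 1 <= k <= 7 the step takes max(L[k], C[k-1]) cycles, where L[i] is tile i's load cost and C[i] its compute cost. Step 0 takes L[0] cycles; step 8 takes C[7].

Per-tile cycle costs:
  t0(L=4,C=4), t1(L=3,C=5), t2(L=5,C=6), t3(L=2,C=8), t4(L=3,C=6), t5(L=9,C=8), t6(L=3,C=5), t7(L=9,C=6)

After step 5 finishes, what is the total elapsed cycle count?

[0] DMA t0→A (4c) ∥ CU idle ⇒ 4c, clock 4
[1] DMA t1→B (3c) ∥ CU A:t0 (4c) ⇒ 4c, clock 8
[2] DMA t2→A (5c) ∥ CU B:t1 (5c) ⇒ 5c, clock 13
[3] DMA t3→B (2c) ∥ CU A:t2 (6c) ⇒ 6c, clock 19
[4] DMA t4→A (3c) ∥ CU B:t3 (8c) ⇒ 8c, clock 27
[5] DMA t5→B (9c) ∥ CU A:t4 (6c) ⇒ 9c, clock 36
[6] DMA t6→A (3c) ∥ CU B:t5 (8c) ⇒ 8c, clock 44
[7] DMA t7→B (9c) ∥ CU A:t6 (5c) ⇒ 9c, clock 53
[8] DMA idle ∥ CU B:t7 (6c) ⇒ 6c, clock 59

end_cycle[5] = 36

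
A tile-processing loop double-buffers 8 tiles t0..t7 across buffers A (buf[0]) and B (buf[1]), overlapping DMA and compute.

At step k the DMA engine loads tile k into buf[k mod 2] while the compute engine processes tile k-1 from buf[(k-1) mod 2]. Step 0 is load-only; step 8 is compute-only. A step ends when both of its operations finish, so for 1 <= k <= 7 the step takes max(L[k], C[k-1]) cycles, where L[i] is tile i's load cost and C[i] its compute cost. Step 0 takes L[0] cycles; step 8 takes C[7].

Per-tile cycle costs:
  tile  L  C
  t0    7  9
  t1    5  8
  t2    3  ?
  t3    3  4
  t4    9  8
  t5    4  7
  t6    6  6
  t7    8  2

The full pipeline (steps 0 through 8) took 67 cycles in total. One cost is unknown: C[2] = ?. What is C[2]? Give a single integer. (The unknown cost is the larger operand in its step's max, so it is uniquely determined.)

step 0 = dur = L[0]=7 = 7
step 1 = dur = max(L[1]=5, C[0]=9) = 9
step 2 = dur = max(L[2]=3, C[1]=8) = 8
step 3 = dur = max(L[3]=3, C[2]=?) = C[2]  (unknown; binding)
step 4 = dur = max(L[4]=9, C[3]=4) = 9
step 5 = dur = max(L[5]=4, C[4]=8) = 8
step 6 = dur = max(L[6]=6, C[5]=7) = 7
step 7 = dur = max(L[7]=8, C[6]=6) = 8
step 8 = dur = C[7]=2 = 2
sum of known step durations = 58
dur[3] = total - known = 67 - 58 = 9
C[2] is the binding max in step 3, so C[2] = dur[3] = 9

C[2] = 9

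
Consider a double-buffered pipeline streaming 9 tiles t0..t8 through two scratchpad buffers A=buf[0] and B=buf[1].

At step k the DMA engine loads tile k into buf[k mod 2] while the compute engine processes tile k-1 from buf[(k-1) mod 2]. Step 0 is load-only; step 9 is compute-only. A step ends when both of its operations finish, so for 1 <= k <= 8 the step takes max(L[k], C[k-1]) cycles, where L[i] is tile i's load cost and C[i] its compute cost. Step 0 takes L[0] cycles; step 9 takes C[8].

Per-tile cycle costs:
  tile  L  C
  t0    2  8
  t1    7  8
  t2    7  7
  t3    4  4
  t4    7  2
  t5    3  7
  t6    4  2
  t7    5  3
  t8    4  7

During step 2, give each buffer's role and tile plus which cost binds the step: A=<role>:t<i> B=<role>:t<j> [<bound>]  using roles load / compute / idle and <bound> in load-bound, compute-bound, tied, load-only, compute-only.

step 2: A=load:t2 B=compute:t1 [compute-bound]

  0. 2=2c; end=2; A:t0 B:-
  1. max(7,8)=8c; end=10; A:t0 B:t1
  2. max(7,8)=8c; end=18; A:t2 B:t1
  3. max(4,7)=7c; end=25; A:t2 B:t3
  4. max(7,4)=7c; end=32; A:t4 B:t3
  5. max(3,2)=3c; end=35; A:t4 B:t5
  6. max(4,7)=7c; end=42; A:t6 B:t5
  7. max(5,2)=5c; end=47; A:t6 B:t7
  8. max(4,3)=4c; end=51; A:t8 B:t7
  9. 7=7c; end=58; A:t8 B:t7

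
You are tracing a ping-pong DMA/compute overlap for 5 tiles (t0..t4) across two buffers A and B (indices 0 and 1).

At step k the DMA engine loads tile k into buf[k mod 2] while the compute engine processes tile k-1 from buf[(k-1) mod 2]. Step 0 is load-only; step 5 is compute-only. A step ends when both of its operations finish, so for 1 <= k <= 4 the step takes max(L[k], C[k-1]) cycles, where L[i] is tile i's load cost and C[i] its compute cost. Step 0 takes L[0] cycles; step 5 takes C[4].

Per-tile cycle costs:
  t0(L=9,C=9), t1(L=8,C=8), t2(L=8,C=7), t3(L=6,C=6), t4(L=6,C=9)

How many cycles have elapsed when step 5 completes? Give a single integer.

[0] DMA t0→A (9c) ∥ CU idle ⇒ 9c, clock 9
[1] DMA t1→B (8c) ∥ CU A:t0 (9c) ⇒ 9c, clock 18
[2] DMA t2→A (8c) ∥ CU B:t1 (8c) ⇒ 8c, clock 26
[3] DMA t3→B (6c) ∥ CU A:t2 (7c) ⇒ 7c, clock 33
[4] DMA t4→A (6c) ∥ CU B:t3 (6c) ⇒ 6c, clock 39
[5] DMA idle ∥ CU A:t4 (9c) ⇒ 9c, clock 48

end_cycle[5] = 48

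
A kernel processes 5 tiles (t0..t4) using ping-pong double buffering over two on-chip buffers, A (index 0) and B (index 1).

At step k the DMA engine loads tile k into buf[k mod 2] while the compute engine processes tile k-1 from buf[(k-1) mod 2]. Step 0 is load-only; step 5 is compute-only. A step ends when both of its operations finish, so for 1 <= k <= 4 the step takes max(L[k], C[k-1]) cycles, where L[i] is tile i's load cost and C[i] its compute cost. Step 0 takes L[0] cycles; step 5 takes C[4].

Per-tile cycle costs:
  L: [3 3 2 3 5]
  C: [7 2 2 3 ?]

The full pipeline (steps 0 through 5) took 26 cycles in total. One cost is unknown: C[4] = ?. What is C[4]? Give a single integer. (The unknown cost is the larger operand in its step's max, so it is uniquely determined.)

step 0 | dur = L[0]=3 = 3
step 1 | dur = max(L[1]=3, C[0]=7) = 7
step 2 | dur = max(L[2]=2, C[1]=2) = 2
step 3 | dur = max(L[3]=3, C[2]=2) = 3
step 4 | dur = max(L[4]=5, C[3]=3) = 5
step 5 | dur = C[4]=? = C[4]  (unknown; binding)
sum of known step durations = 20
dur[5] = total - known = 26 - 20 = 6
C[4] is the binding max in step 5, so C[4] = dur[5] = 6

C[4] = 6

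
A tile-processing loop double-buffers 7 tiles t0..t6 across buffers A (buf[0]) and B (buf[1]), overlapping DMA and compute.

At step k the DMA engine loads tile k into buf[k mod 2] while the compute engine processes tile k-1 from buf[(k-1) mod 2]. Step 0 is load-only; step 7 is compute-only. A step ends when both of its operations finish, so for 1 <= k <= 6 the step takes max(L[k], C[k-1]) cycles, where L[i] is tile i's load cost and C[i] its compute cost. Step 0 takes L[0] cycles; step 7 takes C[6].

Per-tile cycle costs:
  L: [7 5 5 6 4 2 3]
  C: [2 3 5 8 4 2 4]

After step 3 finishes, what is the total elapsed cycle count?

end_cycle[3] = 23

k=0 load=t0/7c comp=- wait=7 total=7
k=1 load=t1/5c comp=t0/2c wait=5 total=12
k=2 load=t2/5c comp=t1/3c wait=5 total=17
k=3 load=t3/6c comp=t2/5c wait=6 total=23
k=4 load=t4/4c comp=t3/8c wait=8 total=31
k=5 load=t5/2c comp=t4/4c wait=4 total=35
k=6 load=t6/3c comp=t5/2c wait=3 total=38
k=7 load=- comp=t6/4c wait=4 total=42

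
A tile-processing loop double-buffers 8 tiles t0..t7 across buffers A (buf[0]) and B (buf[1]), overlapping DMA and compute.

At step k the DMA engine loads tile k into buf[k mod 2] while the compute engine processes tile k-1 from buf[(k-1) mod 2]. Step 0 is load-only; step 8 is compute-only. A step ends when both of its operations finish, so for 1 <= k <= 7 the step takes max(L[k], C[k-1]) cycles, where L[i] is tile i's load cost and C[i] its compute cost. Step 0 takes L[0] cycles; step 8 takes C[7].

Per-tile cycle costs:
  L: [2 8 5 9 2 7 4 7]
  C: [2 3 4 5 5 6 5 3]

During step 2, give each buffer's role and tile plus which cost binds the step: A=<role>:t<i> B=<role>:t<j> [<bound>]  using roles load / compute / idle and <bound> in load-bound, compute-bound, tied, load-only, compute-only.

[0] DMA t0→A (2c) ∥ CU idle ⇒ 2c, clock 2
[1] DMA t1→B (8c) ∥ CU A:t0 (2c) ⇒ 8c, clock 10
[2] DMA t2→A (5c) ∥ CU B:t1 (3c) ⇒ 5c, clock 15
[3] DMA t3→B (9c) ∥ CU A:t2 (4c) ⇒ 9c, clock 24
[4] DMA t4→A (2c) ∥ CU B:t3 (5c) ⇒ 5c, clock 29
[5] DMA t5→B (7c) ∥ CU A:t4 (5c) ⇒ 7c, clock 36
[6] DMA t6→A (4c) ∥ CU B:t5 (6c) ⇒ 6c, clock 42
[7] DMA t7→B (7c) ∥ CU A:t6 (5c) ⇒ 7c, clock 49
[8] DMA idle ∥ CU B:t7 (3c) ⇒ 3c, clock 52

step 2: A=load:t2 B=compute:t1 [load-bound]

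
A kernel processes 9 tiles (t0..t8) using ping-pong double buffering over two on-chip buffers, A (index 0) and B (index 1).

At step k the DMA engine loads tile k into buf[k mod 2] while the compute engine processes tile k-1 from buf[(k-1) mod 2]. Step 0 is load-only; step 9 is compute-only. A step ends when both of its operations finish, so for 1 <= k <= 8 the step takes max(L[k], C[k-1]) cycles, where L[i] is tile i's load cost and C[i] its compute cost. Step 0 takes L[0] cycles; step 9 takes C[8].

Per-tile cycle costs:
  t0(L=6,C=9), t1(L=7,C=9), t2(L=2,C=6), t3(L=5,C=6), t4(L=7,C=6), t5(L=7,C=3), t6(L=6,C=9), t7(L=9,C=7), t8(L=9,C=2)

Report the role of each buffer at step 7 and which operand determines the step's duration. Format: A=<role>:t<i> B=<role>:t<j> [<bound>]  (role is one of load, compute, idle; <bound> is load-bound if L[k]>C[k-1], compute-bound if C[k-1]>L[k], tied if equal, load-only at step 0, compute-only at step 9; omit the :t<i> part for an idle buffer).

step 7: A=compute:t6 B=load:t7 [tied]

  0. 6=6c; end=6; A:t0 B:-
  1. max(7,9)=9c; end=15; A:t0 B:t1
  2. max(2,9)=9c; end=24; A:t2 B:t1
  3. max(5,6)=6c; end=30; A:t2 B:t3
  4. max(7,6)=7c; end=37; A:t4 B:t3
  5. max(7,6)=7c; end=44; A:t4 B:t5
  6. max(6,3)=6c; end=50; A:t6 B:t5
  7. max(9,9)=9c; end=59; A:t6 B:t7
  8. max(9,7)=9c; end=68; A:t8 B:t7
  9. 2=2c; end=70; A:t8 B:t7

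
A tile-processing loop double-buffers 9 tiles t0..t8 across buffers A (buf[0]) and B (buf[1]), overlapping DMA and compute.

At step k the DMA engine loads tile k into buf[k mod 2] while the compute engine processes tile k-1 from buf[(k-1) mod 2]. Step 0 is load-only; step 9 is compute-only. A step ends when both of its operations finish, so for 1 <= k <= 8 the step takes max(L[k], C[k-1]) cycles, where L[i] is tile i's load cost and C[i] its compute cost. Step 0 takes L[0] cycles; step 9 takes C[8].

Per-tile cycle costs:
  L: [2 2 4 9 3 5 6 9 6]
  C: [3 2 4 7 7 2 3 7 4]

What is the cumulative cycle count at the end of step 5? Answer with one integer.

end_cycle[5] = 32

k=0 load=t0/2c comp=- wait=2 total=2
k=1 load=t1/2c comp=t0/3c wait=3 total=5
k=2 load=t2/4c comp=t1/2c wait=4 total=9
k=3 load=t3/9c comp=t2/4c wait=9 total=18
k=4 load=t4/3c comp=t3/7c wait=7 total=25
k=5 load=t5/5c comp=t4/7c wait=7 total=32
k=6 load=t6/6c comp=t5/2c wait=6 total=38
k=7 load=t7/9c comp=t6/3c wait=9 total=47
k=8 load=t8/6c comp=t7/7c wait=7 total=54
k=9 load=- comp=t8/4c wait=4 total=58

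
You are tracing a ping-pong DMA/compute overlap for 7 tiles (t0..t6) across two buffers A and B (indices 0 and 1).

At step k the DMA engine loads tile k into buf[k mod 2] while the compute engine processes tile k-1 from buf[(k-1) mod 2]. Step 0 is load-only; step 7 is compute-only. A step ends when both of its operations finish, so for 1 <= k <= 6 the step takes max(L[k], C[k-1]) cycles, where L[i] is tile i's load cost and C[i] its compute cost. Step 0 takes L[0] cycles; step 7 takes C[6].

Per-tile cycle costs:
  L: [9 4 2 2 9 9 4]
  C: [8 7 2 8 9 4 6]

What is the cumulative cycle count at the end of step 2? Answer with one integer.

step 0: L[0]=9 → dur=9, Σ=9 | A=load:t0 B=idle [load-only]
step 1: L[1]=4 C[0]=8 → dur=8, Σ=17 | A=compute:t0 B=load:t1 [compute-bound]
step 2: L[2]=2 C[1]=7 → dur=7, Σ=24 | A=load:t2 B=compute:t1 [compute-bound]
step 3: L[3]=2 C[2]=2 → dur=2, Σ=26 | A=compute:t2 B=load:t3 [tied]
step 4: L[4]=9 C[3]=8 → dur=9, Σ=35 | A=load:t4 B=compute:t3 [load-bound]
step 5: L[5]=9 C[4]=9 → dur=9, Σ=44 | A=compute:t4 B=load:t5 [tied]
step 6: L[6]=4 C[5]=4 → dur=4, Σ=48 | A=load:t6 B=compute:t5 [tied]
step 7: C[6]=6 → dur=6, Σ=54 | A=compute:t6 B=idle [compute-only]

end_cycle[2] = 24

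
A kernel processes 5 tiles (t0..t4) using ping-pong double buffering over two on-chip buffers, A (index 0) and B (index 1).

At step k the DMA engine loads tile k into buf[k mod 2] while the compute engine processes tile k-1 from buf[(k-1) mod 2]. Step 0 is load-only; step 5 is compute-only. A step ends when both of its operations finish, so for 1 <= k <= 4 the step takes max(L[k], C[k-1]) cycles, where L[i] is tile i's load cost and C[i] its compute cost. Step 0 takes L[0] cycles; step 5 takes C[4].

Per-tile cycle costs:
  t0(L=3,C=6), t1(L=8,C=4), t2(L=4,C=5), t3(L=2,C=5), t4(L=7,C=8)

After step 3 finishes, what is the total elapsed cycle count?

end_cycle[3] = 20

step 0: L[0]=3 → dur=3, Σ=3 | A=load:t0 B=idle [load-only]
step 1: L[1]=8 C[0]=6 → dur=8, Σ=11 | A=compute:t0 B=load:t1 [load-bound]
step 2: L[2]=4 C[1]=4 → dur=4, Σ=15 | A=load:t2 B=compute:t1 [tied]
step 3: L[3]=2 C[2]=5 → dur=5, Σ=20 | A=compute:t2 B=load:t3 [compute-bound]
step 4: L[4]=7 C[3]=5 → dur=7, Σ=27 | A=load:t4 B=compute:t3 [load-bound]
step 5: C[4]=8 → dur=8, Σ=35 | A=compute:t4 B=idle [compute-only]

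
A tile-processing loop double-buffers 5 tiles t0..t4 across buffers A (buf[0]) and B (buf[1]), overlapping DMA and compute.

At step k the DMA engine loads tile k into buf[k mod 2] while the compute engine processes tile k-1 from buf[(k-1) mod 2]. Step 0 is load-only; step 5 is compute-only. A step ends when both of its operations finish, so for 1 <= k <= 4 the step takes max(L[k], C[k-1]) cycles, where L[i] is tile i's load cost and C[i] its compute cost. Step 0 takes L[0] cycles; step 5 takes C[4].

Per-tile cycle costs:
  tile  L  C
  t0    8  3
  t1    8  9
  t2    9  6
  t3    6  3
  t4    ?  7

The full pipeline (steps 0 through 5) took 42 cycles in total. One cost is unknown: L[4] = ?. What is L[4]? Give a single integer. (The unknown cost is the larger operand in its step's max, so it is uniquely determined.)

step 0 | dur = L[0]=8 = 8
step 1 | dur = max(L[1]=8, C[0]=3) = 8
step 2 | dur = max(L[2]=9, C[1]=9) = 9
step 3 | dur = max(L[3]=6, C[2]=6) = 6
step 4 | dur = max(L[4]=?, C[3]=3) = L[4]  (unknown; binding)
step 5 | dur = C[4]=7 = 7
sum of known step durations = 38
dur[4] = total - known = 42 - 38 = 4
L[4] is the binding max in step 4, so L[4] = dur[4] = 4

L[4] = 4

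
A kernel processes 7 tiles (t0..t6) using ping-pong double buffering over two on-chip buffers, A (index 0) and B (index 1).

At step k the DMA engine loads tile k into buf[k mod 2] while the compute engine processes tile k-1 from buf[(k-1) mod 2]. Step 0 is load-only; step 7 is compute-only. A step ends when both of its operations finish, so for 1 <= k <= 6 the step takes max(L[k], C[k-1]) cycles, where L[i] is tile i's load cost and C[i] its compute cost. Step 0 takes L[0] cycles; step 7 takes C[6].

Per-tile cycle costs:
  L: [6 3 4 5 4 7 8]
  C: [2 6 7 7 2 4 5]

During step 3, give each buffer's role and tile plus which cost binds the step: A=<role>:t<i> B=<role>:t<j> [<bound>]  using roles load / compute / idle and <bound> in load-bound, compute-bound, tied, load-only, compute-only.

step 0: L[0]=6 → dur=6, Σ=6 | A=load:t0 B=idle [load-only]
step 1: L[1]=3 C[0]=2 → dur=3, Σ=9 | A=compute:t0 B=load:t1 [load-bound]
step 2: L[2]=4 C[1]=6 → dur=6, Σ=15 | A=load:t2 B=compute:t1 [compute-bound]
step 3: L[3]=5 C[2]=7 → dur=7, Σ=22 | A=compute:t2 B=load:t3 [compute-bound]
step 4: L[4]=4 C[3]=7 → dur=7, Σ=29 | A=load:t4 B=compute:t3 [compute-bound]
step 5: L[5]=7 C[4]=2 → dur=7, Σ=36 | A=compute:t4 B=load:t5 [load-bound]
step 6: L[6]=8 C[5]=4 → dur=8, Σ=44 | A=load:t6 B=compute:t5 [load-bound]
step 7: C[6]=5 → dur=5, Σ=49 | A=compute:t6 B=idle [compute-only]

step 3: A=compute:t2 B=load:t3 [compute-bound]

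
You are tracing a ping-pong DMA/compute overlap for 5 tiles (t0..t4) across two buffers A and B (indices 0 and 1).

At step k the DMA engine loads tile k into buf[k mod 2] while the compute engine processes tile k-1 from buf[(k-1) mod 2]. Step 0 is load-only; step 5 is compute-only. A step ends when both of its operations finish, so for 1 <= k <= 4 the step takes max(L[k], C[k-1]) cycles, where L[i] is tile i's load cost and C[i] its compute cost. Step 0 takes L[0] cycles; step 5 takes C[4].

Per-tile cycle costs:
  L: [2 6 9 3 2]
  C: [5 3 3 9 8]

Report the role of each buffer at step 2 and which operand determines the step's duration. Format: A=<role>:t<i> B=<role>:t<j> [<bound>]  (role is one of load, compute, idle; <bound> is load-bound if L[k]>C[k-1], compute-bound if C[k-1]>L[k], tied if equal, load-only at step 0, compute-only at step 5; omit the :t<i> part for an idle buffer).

step 2: A=load:t2 B=compute:t1 [load-bound]

k=0 load=t0/2c comp=- wait=2 total=2
k=1 load=t1/6c comp=t0/5c wait=6 total=8
k=2 load=t2/9c comp=t1/3c wait=9 total=17
k=3 load=t3/3c comp=t2/3c wait=3 total=20
k=4 load=t4/2c comp=t3/9c wait=9 total=29
k=5 load=- comp=t4/8c wait=8 total=37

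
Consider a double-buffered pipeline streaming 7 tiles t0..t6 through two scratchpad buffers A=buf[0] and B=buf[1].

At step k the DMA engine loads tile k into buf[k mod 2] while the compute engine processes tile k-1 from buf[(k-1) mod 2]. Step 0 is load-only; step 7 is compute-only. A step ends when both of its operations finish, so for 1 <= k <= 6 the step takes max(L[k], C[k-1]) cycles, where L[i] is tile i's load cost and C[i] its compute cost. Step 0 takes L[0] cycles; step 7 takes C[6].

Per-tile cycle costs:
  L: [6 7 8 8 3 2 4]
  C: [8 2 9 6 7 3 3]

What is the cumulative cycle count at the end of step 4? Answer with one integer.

end_cycle[4] = 37

k=0 load=t0/6c comp=- wait=6 total=6
k=1 load=t1/7c comp=t0/8c wait=8 total=14
k=2 load=t2/8c comp=t1/2c wait=8 total=22
k=3 load=t3/8c comp=t2/9c wait=9 total=31
k=4 load=t4/3c comp=t3/6c wait=6 total=37
k=5 load=t5/2c comp=t4/7c wait=7 total=44
k=6 load=t6/4c comp=t5/3c wait=4 total=48
k=7 load=- comp=t6/3c wait=3 total=51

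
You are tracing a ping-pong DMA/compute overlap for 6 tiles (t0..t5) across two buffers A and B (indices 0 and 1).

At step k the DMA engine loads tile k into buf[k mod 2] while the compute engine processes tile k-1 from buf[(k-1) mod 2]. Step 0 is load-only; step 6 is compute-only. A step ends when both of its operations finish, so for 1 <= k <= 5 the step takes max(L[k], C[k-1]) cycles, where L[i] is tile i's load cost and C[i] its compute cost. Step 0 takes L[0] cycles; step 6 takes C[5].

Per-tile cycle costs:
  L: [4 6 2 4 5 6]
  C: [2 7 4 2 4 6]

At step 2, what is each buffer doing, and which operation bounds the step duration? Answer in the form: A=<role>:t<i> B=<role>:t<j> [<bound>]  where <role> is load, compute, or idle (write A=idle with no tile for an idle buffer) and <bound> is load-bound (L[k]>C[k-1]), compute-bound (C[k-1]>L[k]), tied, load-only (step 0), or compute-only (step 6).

k=0 load=t0/4c comp=- wait=4 total=4
k=1 load=t1/6c comp=t0/2c wait=6 total=10
k=2 load=t2/2c comp=t1/7c wait=7 total=17
k=3 load=t3/4c comp=t2/4c wait=4 total=21
k=4 load=t4/5c comp=t3/2c wait=5 total=26
k=5 load=t5/6c comp=t4/4c wait=6 total=32
k=6 load=- comp=t5/6c wait=6 total=38

step 2: A=load:t2 B=compute:t1 [compute-bound]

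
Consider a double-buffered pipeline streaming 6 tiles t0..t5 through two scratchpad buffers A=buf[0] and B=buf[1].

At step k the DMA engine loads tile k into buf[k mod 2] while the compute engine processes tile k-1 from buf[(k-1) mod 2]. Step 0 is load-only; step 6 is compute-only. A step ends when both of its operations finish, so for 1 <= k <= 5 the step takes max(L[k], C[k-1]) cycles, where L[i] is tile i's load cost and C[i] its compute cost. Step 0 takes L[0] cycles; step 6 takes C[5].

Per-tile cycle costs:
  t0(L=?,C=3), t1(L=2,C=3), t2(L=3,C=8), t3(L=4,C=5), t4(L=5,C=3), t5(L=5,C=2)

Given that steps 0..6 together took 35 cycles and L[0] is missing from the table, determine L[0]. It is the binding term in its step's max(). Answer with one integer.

step 0: dur = L[0]=? = L[0]  (unknown; binding)
step 1: dur = max(L[1]=2, C[0]=3) = 3
step 2: dur = max(L[2]=3, C[1]=3) = 3
step 3: dur = max(L[3]=4, C[2]=8) = 8
step 4: dur = max(L[4]=5, C[3]=5) = 5
step 5: dur = max(L[5]=5, C[4]=3) = 5
step 6: dur = C[5]=2 = 2
sum of known step durations = 26
dur[0] = total - known = 35 - 26 = 9
L[0] is the binding max in step 0, so L[0] = dur[0] = 9

L[0] = 9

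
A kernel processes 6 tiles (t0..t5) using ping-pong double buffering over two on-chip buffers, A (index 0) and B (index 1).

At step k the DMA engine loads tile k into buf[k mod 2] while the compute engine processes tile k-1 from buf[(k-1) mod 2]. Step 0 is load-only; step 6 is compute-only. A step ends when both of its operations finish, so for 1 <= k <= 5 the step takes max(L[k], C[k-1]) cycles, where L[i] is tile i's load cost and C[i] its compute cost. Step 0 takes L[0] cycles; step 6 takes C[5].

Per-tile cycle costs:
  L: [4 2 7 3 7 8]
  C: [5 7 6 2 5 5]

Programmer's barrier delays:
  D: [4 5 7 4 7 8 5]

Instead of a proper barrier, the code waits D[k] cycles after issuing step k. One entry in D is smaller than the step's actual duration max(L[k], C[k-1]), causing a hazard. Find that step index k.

[0] required=L[0]=4=4 vs D=4 ok
[1] required=max(L[1]=2,C[0]=5)=5 vs D=5 ok
[2] required=max(L[2]=7,C[1]=7)=7 vs D=7 ok
[3] required=max(L[3]=3,C[2]=6)=6 vs D=4 SHORT
[4] required=max(L[4]=7,C[3]=2)=7 vs D=7 ok
[5] required=max(L[5]=8,C[4]=5)=8 vs D=8 ok
[6] required=C[5]=5=5 vs D=5 ok

hazard at step 3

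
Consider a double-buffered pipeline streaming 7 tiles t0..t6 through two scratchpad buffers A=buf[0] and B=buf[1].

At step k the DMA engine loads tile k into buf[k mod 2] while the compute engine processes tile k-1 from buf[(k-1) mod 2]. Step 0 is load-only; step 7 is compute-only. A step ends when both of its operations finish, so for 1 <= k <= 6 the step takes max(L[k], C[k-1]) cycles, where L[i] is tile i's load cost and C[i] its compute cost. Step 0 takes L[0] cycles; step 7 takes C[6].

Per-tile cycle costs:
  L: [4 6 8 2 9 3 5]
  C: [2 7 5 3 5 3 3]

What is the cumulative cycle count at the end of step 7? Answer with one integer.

step 0: L[0]=4 → dur=4, Σ=4 | A=load:t0 B=idle [load-only]
step 1: L[1]=6 C[0]=2 → dur=6, Σ=10 | A=compute:t0 B=load:t1 [load-bound]
step 2: L[2]=8 C[1]=7 → dur=8, Σ=18 | A=load:t2 B=compute:t1 [load-bound]
step 3: L[3]=2 C[2]=5 → dur=5, Σ=23 | A=compute:t2 B=load:t3 [compute-bound]
step 4: L[4]=9 C[3]=3 → dur=9, Σ=32 | A=load:t4 B=compute:t3 [load-bound]
step 5: L[5]=3 C[4]=5 → dur=5, Σ=37 | A=compute:t4 B=load:t5 [compute-bound]
step 6: L[6]=5 C[5]=3 → dur=5, Σ=42 | A=load:t6 B=compute:t5 [load-bound]
step 7: C[6]=3 → dur=3, Σ=45 | A=compute:t6 B=idle [compute-only]

end_cycle[7] = 45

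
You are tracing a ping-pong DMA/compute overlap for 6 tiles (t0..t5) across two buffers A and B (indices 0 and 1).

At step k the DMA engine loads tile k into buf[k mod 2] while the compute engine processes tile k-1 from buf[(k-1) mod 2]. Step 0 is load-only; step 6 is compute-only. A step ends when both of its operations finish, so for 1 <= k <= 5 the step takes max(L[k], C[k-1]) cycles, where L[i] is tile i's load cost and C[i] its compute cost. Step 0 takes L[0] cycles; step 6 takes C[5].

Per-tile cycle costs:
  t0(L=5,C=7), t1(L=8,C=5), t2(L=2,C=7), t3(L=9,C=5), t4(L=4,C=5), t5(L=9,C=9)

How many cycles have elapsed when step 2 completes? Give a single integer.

step 0: L[0]=5 → dur=5, Σ=5 | A=load:t0 B=idle [load-only]
step 1: L[1]=8 C[0]=7 → dur=8, Σ=13 | A=compute:t0 B=load:t1 [load-bound]
step 2: L[2]=2 C[1]=5 → dur=5, Σ=18 | A=load:t2 B=compute:t1 [compute-bound]
step 3: L[3]=9 C[2]=7 → dur=9, Σ=27 | A=compute:t2 B=load:t3 [load-bound]
step 4: L[4]=4 C[3]=5 → dur=5, Σ=32 | A=load:t4 B=compute:t3 [compute-bound]
step 5: L[5]=9 C[4]=5 → dur=9, Σ=41 | A=compute:t4 B=load:t5 [load-bound]
step 6: C[5]=9 → dur=9, Σ=50 | A=idle B=compute:t5 [compute-only]

end_cycle[2] = 18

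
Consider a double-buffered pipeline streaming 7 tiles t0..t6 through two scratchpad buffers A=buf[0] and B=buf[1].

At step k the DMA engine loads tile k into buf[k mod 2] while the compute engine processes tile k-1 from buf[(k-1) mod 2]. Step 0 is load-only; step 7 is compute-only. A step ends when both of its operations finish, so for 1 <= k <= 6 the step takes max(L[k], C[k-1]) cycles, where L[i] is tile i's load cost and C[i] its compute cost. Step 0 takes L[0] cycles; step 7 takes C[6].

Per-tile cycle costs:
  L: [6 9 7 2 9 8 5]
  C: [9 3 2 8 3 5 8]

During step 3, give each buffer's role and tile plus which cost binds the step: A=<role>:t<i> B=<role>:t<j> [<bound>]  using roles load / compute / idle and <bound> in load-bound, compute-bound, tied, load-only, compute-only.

step 3: A=compute:t2 B=load:t3 [tied]

step 0: L[0]=6 → dur=6, Σ=6 | A=load:t0 B=idle [load-only]
step 1: L[1]=9 C[0]=9 → dur=9, Σ=15 | A=compute:t0 B=load:t1 [tied]
step 2: L[2]=7 C[1]=3 → dur=7, Σ=22 | A=load:t2 B=compute:t1 [load-bound]
step 3: L[3]=2 C[2]=2 → dur=2, Σ=24 | A=compute:t2 B=load:t3 [tied]
step 4: L[4]=9 C[3]=8 → dur=9, Σ=33 | A=load:t4 B=compute:t3 [load-bound]
step 5: L[5]=8 C[4]=3 → dur=8, Σ=41 | A=compute:t4 B=load:t5 [load-bound]
step 6: L[6]=5 C[5]=5 → dur=5, Σ=46 | A=load:t6 B=compute:t5 [tied]
step 7: C[6]=8 → dur=8, Σ=54 | A=compute:t6 B=idle [compute-only]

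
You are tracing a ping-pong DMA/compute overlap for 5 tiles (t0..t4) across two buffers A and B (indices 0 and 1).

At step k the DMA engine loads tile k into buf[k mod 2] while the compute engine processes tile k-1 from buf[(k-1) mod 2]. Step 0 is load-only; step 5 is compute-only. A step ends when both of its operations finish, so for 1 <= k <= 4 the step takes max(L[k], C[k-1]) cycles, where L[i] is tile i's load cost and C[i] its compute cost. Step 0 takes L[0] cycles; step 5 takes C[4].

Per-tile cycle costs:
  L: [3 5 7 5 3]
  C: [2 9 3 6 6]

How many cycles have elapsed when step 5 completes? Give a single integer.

end_cycle[5] = 34

k=0 load=t0/3c comp=- wait=3 total=3
k=1 load=t1/5c comp=t0/2c wait=5 total=8
k=2 load=t2/7c comp=t1/9c wait=9 total=17
k=3 load=t3/5c comp=t2/3c wait=5 total=22
k=4 load=t4/3c comp=t3/6c wait=6 total=28
k=5 load=- comp=t4/6c wait=6 total=34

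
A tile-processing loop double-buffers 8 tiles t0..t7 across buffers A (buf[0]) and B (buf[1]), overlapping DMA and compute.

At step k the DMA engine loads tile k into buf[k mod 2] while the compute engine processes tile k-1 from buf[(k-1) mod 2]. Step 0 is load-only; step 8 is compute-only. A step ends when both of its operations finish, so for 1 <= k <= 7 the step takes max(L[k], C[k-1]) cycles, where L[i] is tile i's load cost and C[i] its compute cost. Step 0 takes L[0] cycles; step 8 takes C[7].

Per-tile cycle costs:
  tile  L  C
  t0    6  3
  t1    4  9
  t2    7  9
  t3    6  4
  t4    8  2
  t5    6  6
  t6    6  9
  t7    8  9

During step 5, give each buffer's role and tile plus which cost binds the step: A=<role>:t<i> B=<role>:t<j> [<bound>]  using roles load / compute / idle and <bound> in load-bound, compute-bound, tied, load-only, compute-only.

step 5: A=compute:t4 B=load:t5 [load-bound]

k=0 load=t0/6c comp=- wait=6 total=6
k=1 load=t1/4c comp=t0/3c wait=4 total=10
k=2 load=t2/7c comp=t1/9c wait=9 total=19
k=3 load=t3/6c comp=t2/9c wait=9 total=28
k=4 load=t4/8c comp=t3/4c wait=8 total=36
k=5 load=t5/6c comp=t4/2c wait=6 total=42
k=6 load=t6/6c comp=t5/6c wait=6 total=48
k=7 load=t7/8c comp=t6/9c wait=9 total=57
k=8 load=- comp=t7/9c wait=9 total=66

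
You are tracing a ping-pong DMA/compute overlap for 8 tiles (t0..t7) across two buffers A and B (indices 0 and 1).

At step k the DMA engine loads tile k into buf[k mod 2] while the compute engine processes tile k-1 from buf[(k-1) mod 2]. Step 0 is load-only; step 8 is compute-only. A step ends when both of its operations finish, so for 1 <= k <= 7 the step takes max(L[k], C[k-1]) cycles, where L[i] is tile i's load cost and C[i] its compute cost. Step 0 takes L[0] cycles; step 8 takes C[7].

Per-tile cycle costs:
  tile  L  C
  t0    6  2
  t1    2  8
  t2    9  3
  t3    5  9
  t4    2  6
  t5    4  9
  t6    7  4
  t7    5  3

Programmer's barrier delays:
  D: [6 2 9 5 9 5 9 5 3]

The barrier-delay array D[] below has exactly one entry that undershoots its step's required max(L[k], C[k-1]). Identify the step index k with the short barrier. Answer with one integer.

hazard at step 5

k=0 barrier L[0]=6→6c, D[0]=6 ok
k=1 barrier max(L[1]=2,C[0]=2)→2c, D[1]=2 ok
k=2 barrier max(L[2]=9,C[1]=8)→9c, D[2]=9 ok
k=3 barrier max(L[3]=5,C[2]=3)→5c, D[3]=5 ok
k=4 barrier max(L[4]=2,C[3]=9)→9c, D[4]=9 ok
k=5 barrier max(L[5]=4,C[4]=6)→6c, D[5]=5 SHORT
k=6 barrier max(L[6]=7,C[5]=9)→9c, D[6]=9 ok
k=7 barrier max(L[7]=5,C[6]=4)→5c, D[7]=5 ok
k=8 barrier C[7]=3→3c, D[8]=3 ok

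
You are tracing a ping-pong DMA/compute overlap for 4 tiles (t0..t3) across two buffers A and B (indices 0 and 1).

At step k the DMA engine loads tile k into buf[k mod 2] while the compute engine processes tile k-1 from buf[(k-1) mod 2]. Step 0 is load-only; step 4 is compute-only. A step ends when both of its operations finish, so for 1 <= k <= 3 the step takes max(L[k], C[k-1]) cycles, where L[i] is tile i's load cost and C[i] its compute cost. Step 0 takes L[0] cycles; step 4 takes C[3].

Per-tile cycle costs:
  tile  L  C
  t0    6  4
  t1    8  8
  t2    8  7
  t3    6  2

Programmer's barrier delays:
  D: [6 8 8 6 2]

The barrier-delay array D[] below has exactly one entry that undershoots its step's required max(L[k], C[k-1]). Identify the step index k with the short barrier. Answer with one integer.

step 0: need L[0]=6 = 6; D[0]=6 ok
step 1: need max(L[1]=8,C[0]=4) = 8; D[1]=8 ok
step 2: need max(L[2]=8,C[1]=8) = 8; D[2]=8 ok
step 3: need max(L[3]=6,C[2]=7) = 7; D[3]=6 SHORT
step 4: need C[3]=2 = 2; D[4]=2 ok

hazard at step 3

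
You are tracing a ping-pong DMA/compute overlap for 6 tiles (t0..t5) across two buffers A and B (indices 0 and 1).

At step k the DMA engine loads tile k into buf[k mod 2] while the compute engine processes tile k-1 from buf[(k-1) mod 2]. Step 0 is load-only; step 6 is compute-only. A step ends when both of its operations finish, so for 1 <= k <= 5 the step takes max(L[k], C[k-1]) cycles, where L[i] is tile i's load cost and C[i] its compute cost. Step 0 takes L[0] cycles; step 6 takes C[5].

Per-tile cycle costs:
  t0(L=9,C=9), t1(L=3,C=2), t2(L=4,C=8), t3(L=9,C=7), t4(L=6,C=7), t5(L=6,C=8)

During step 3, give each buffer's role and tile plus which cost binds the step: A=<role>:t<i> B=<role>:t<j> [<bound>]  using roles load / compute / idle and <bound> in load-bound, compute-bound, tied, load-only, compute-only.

[0] DMA t0→A (9c) ∥ CU idle ⇒ 9c, clock 9
[1] DMA t1→B (3c) ∥ CU A:t0 (9c) ⇒ 9c, clock 18
[2] DMA t2→A (4c) ∥ CU B:t1 (2c) ⇒ 4c, clock 22
[3] DMA t3→B (9c) ∥ CU A:t2 (8c) ⇒ 9c, clock 31
[4] DMA t4→A (6c) ∥ CU B:t3 (7c) ⇒ 7c, clock 38
[5] DMA t5→B (6c) ∥ CU A:t4 (7c) ⇒ 7c, clock 45
[6] DMA idle ∥ CU B:t5 (8c) ⇒ 8c, clock 53

step 3: A=compute:t2 B=load:t3 [load-bound]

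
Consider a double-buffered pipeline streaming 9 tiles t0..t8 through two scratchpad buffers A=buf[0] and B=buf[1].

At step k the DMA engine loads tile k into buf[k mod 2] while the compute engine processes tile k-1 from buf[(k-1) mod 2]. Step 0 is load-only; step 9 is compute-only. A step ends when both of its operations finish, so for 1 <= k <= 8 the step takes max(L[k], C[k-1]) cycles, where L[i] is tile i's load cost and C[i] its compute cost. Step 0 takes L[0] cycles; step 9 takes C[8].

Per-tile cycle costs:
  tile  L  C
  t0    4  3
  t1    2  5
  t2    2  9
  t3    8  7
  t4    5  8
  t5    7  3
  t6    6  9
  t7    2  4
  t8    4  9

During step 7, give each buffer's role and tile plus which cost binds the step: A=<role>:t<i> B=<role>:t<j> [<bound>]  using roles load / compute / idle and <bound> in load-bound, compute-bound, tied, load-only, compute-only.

step 7: A=compute:t6 B=load:t7 [compute-bound]

step 0: L[0]=4 → dur=4, Σ=4 | A=load:t0 B=idle [load-only]
step 1: L[1]=2 C[0]=3 → dur=3, Σ=7 | A=compute:t0 B=load:t1 [compute-bound]
step 2: L[2]=2 C[1]=5 → dur=5, Σ=12 | A=load:t2 B=compute:t1 [compute-bound]
step 3: L[3]=8 C[2]=9 → dur=9, Σ=21 | A=compute:t2 B=load:t3 [compute-bound]
step 4: L[4]=5 C[3]=7 → dur=7, Σ=28 | A=load:t4 B=compute:t3 [compute-bound]
step 5: L[5]=7 C[4]=8 → dur=8, Σ=36 | A=compute:t4 B=load:t5 [compute-bound]
step 6: L[6]=6 C[5]=3 → dur=6, Σ=42 | A=load:t6 B=compute:t5 [load-bound]
step 7: L[7]=2 C[6]=9 → dur=9, Σ=51 | A=compute:t6 B=load:t7 [compute-bound]
step 8: L[8]=4 C[7]=4 → dur=4, Σ=55 | A=load:t8 B=compute:t7 [tied]
step 9: C[8]=9 → dur=9, Σ=64 | A=compute:t8 B=idle [compute-only]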